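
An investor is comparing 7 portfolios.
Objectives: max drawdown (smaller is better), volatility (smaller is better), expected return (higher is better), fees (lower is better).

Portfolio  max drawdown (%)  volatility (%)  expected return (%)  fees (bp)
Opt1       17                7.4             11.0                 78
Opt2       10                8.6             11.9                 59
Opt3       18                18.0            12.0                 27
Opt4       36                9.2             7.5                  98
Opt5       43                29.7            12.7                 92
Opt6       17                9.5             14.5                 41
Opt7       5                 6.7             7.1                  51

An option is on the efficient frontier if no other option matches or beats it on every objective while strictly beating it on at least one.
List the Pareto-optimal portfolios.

Opt1, Opt2, Opt3, Opt6, Opt7

Opt1: not dominated.
Opt2: not dominated.
Opt3: not dominated (best fees).
Opt4: dominated by Opt1 (max drawdown 17≤36, volatility 7.4≤9.2, expected return 11.0≥7.5, fees 78≤98).
Opt5: dominated by Opt6 (max drawdown 17≤43, volatility 9.5≤29.7, expected return 14.5≥12.7, fees 41≤92).
Opt6: not dominated (best expected return).
Opt7: not dominated (best max drawdown).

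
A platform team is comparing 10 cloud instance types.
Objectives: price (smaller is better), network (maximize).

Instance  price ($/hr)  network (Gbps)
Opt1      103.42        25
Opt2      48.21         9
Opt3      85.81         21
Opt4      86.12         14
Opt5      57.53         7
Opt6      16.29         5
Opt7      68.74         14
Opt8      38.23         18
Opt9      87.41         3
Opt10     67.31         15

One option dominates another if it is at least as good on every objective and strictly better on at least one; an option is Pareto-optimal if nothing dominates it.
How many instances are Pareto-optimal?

Opt1: not dominated (best network).
Opt2: dominated by Opt8 (price 38.23≤48.21, network 18≥9).
Opt3: not dominated.
Opt4: dominated by Opt3 (price 85.81≤86.12, network 21≥14).
Opt5: dominated by Opt2 (price 48.21≤57.53, network 9≥7).
Opt6: not dominated (best price).
Opt7: dominated by Opt8 (price 38.23≤68.74, network 18≥14).
Opt8: not dominated.
Opt9: dominated by Opt2 (price 48.21≤87.41, network 9≥3).
Opt10: dominated by Opt8 (price 38.23≤67.31, network 18≥15).
Pareto-optimal: Opt1, Opt3, Opt6, Opt8 → 4.

4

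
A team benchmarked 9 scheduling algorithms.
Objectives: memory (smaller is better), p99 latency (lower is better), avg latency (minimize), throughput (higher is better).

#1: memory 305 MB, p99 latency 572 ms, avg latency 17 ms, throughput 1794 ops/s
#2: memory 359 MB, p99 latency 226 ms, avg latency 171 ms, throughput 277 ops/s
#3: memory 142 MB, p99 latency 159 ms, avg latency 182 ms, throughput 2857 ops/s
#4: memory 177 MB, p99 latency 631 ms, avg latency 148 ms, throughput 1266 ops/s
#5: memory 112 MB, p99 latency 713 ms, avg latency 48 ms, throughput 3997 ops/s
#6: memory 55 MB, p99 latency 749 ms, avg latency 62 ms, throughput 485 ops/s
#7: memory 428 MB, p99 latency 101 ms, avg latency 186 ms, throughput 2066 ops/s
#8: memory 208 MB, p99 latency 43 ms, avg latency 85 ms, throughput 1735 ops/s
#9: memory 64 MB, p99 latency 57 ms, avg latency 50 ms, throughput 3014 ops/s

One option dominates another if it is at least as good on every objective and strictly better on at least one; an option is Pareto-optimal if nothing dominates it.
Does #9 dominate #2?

#9 vs #2: memory 64≤359, p99 latency 57≤226, avg latency 50≤171, throughput 3014≥277 — #9 is at least as good on every objective with at least one strict improvement.

Yes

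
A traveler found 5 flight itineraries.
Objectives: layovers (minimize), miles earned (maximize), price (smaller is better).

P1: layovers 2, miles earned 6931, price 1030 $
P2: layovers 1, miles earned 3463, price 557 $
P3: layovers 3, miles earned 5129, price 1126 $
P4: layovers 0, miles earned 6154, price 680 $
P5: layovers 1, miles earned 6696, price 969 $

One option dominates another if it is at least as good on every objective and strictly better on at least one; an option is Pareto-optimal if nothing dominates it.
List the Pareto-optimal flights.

P1: not dominated (best miles earned).
P2: not dominated (best price).
P3: dominated by P1 (layovers 2≤3, miles earned 6931≥5129, price 1030≤1126).
P4: not dominated (best layovers).
P5: not dominated.

P1, P2, P4, P5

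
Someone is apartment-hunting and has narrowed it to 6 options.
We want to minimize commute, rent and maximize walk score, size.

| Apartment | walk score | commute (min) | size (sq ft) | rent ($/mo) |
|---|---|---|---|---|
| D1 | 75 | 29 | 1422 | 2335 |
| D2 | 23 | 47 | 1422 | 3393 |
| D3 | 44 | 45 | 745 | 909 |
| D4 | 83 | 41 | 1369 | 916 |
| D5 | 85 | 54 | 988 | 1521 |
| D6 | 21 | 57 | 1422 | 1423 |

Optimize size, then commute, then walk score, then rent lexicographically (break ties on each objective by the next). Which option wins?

First maximize size: best is 1422, kept {D1, D2, D6}.
Then minimize commute: best is 29, kept {D1}.

D1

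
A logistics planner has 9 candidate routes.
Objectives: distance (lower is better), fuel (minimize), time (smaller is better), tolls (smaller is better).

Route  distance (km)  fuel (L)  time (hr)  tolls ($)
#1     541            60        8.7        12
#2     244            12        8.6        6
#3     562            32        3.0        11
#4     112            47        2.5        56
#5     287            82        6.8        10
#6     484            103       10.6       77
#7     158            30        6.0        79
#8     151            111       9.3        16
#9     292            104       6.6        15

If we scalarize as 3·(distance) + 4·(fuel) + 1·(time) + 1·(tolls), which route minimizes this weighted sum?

#1: 3·541 + 4·60 + 1·8.7 + 1·12 = 1883.7
#2: 3·244 + 4·12 + 1·8.6 + 1·6 = 794.6
#3: 3·562 + 4·32 + 1·3.0 + 1·11 = 1828.0
#4: 3·112 + 4·47 + 1·2.5 + 1·56 = 582.5
#5: 3·287 + 4·82 + 1·6.8 + 1·10 = 1205.8
#6: 3·484 + 4·103 + 1·10.6 + 1·77 = 1951.6
#7: 3·158 + 4·30 + 1·6.0 + 1·79 = 679.0
#8: 3·151 + 4·111 + 1·9.3 + 1·16 = 922.3
#9: 3·292 + 4·104 + 1·6.6 + 1·15 = 1313.6
Lowest: #4 at 582.5.

#4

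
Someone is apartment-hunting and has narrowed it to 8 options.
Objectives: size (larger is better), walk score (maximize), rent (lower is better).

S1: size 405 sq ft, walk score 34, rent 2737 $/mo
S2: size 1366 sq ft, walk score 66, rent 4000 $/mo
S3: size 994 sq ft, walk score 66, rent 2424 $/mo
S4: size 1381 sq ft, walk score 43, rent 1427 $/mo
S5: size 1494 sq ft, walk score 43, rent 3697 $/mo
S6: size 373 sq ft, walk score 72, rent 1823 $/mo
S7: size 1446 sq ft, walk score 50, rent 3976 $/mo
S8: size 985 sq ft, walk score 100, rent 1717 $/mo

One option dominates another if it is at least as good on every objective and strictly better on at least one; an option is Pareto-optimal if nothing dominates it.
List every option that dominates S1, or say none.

S3: size 994≥405, walk score 66≥34, rent 2424≤2737 — dominates S1.
S4: size 1381≥405, walk score 43≥34, rent 1427≤2737 — dominates S1.
S8: size 985≥405, walk score 100≥34, rent 1717≤2737 — dominates S1.
Others (S2, S5, S6, S7) are each worse than S1 on at least one objective.

S3, S4, S8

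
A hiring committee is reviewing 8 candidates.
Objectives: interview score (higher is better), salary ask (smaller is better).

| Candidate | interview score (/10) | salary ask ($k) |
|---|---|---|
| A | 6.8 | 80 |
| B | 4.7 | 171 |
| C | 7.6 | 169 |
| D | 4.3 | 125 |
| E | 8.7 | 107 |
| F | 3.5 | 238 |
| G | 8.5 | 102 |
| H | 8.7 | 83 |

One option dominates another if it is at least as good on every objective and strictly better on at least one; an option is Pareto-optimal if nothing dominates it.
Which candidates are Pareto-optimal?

A: not dominated (best salary ask).
B: dominated by A (interview score 6.8≥4.7, salary ask 80≤171).
C: dominated by E (interview score 8.7≥7.6, salary ask 107≤169).
D: dominated by A (interview score 6.8≥4.3, salary ask 80≤125).
E: dominated by H (interview score 8.7≥8.7, salary ask 83≤107).
F: dominated by A (interview score 6.8≥3.5, salary ask 80≤238).
G: dominated by H (interview score 8.7≥8.5, salary ask 83≤102).
H: not dominated.

A, H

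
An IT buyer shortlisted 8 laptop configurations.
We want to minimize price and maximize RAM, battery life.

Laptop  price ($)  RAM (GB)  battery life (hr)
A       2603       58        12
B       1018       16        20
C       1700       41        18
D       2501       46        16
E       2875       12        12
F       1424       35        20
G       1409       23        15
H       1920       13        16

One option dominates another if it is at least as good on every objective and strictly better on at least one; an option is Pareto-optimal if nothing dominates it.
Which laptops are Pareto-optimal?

A: not dominated (best RAM).
B: not dominated (best price).
C: not dominated.
D: not dominated.
E: dominated by A (price 2603≤2875, RAM 58≥12, battery life 12≥12).
F: not dominated.
G: not dominated.
H: dominated by B (price 1018≤1920, RAM 16≥13, battery life 20≥16).

A, B, C, D, F, G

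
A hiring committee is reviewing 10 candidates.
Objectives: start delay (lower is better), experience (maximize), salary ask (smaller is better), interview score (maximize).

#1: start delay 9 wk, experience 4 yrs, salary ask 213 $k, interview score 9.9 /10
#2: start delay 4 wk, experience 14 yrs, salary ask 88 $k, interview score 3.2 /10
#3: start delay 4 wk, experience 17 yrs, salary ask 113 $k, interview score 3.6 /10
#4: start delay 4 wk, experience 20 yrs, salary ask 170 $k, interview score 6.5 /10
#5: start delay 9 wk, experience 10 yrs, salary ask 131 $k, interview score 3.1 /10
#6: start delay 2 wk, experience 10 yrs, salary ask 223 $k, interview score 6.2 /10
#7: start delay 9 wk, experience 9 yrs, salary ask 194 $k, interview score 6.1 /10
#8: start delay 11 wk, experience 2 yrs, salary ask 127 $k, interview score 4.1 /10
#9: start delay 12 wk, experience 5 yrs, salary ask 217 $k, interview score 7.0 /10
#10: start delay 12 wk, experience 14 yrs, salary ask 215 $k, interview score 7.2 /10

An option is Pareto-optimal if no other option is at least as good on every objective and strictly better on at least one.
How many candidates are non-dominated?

7

#1: not dominated (best interview score).
#2: not dominated (best salary ask).
#3: not dominated.
#4: not dominated (best experience).
#5: dominated by #2 (start delay 4≤9, experience 14≥10, salary ask 88≤131, interview score 3.2≥3.1).
#6: not dominated (best start delay).
#7: dominated by #4 (start delay 4≤9, experience 20≥9, salary ask 170≤194, interview score 6.5≥6.1).
#8: not dominated.
#9: dominated by #10 (start delay 12≤12, experience 14≥5, salary ask 215≤217, interview score 7.2≥7.0).
#10: not dominated.
Pareto-optimal: #1, #2, #3, #4, #6, #8, #10 → 7.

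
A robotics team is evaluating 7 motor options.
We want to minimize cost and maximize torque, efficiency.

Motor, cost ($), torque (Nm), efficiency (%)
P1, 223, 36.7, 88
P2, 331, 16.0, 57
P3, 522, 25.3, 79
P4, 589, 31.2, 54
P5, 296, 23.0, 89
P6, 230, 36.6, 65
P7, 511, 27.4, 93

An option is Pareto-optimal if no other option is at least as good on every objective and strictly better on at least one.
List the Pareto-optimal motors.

P1, P5, P7

P1: not dominated (best cost).
P2: dominated by P1 (cost 223≤331, torque 36.7≥16.0, efficiency 88≥57).
P3: dominated by P1 (cost 223≤522, torque 36.7≥25.3, efficiency 88≥79).
P4: dominated by P1 (cost 223≤589, torque 36.7≥31.2, efficiency 88≥54).
P5: not dominated.
P6: dominated by P1 (cost 223≤230, torque 36.7≥36.6, efficiency 88≥65).
P7: not dominated (best efficiency).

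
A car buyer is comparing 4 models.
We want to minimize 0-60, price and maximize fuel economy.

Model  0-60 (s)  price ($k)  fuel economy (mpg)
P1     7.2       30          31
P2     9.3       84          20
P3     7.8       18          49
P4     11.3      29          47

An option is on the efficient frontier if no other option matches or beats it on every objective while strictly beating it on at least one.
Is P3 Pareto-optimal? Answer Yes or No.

Yes

P1: worse on price (30 vs 18).
P2: worse on 0-60 (9.3 vs 7.8).
P4: worse on 0-60 (11.3 vs 7.8).
No option is at least as good as P3 on every objective and strictly better on one.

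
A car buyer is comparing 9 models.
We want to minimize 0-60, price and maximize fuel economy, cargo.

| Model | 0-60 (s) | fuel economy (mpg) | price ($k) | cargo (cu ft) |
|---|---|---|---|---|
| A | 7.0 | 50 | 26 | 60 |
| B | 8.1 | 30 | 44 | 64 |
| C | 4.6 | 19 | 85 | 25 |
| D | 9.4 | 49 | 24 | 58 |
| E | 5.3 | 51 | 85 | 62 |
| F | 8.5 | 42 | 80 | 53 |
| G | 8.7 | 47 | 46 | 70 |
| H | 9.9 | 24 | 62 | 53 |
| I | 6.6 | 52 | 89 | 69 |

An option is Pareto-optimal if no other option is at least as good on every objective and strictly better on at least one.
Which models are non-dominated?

A, B, C, D, E, G, I

A: not dominated.
B: not dominated.
C: not dominated (best 0-60).
D: not dominated (best price).
E: not dominated.
F: dominated by A (0-60 7.0≤8.5, fuel economy 50≥42, price 26≤80, cargo 60≥53).
G: not dominated (best cargo).
H: dominated by A (0-60 7.0≤9.9, fuel economy 50≥24, price 26≤62, cargo 60≥53).
I: not dominated (best fuel economy).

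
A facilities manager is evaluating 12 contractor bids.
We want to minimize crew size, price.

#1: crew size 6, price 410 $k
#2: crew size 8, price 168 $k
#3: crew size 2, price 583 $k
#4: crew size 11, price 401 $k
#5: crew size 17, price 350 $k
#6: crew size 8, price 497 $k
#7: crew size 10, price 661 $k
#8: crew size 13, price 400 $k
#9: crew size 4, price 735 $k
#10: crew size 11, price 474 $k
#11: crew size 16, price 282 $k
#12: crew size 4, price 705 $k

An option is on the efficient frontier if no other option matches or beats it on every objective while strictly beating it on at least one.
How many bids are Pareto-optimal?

3

#1: not dominated.
#2: not dominated (best price).
#3: not dominated (best crew size).
#4: dominated by #2 (crew size 8≤11, price 168≤401).
#5: dominated by #2 (crew size 8≤17, price 168≤350).
#6: dominated by #1 (crew size 6≤8, price 410≤497).
#7: dominated by #1 (crew size 6≤10, price 410≤661).
#8: dominated by #2 (crew size 8≤13, price 168≤400).
#9: dominated by #3 (crew size 2≤4, price 583≤735).
#10: dominated by #1 (crew size 6≤11, price 410≤474).
#11: dominated by #2 (crew size 8≤16, price 168≤282).
#12: dominated by #3 (crew size 2≤4, price 583≤705).
Pareto-optimal: #1, #2, #3 → 3.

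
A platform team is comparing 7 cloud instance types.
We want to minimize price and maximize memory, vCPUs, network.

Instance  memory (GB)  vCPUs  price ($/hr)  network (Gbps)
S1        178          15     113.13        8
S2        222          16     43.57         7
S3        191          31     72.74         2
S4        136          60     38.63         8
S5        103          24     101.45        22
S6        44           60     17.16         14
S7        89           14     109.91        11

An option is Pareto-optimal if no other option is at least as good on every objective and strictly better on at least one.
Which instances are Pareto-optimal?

S1: not dominated.
S2: not dominated (best memory).
S3: not dominated.
S4: not dominated.
S5: not dominated (best network).
S6: not dominated (best price).
S7: dominated by S5 (memory 103≥89, vCPUs 24≥14, price 101.45≤109.91, network 22≥11).

S1, S2, S3, S4, S5, S6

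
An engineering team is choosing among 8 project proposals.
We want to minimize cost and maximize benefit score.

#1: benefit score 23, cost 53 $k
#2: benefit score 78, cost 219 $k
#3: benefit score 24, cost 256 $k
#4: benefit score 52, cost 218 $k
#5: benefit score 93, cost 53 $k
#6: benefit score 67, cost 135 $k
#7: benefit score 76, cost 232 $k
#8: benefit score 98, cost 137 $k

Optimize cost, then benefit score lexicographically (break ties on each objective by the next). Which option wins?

First minimize cost: best is 53, kept {#1, #5}.
Then maximize benefit score: best is 93, kept {#5}.

#5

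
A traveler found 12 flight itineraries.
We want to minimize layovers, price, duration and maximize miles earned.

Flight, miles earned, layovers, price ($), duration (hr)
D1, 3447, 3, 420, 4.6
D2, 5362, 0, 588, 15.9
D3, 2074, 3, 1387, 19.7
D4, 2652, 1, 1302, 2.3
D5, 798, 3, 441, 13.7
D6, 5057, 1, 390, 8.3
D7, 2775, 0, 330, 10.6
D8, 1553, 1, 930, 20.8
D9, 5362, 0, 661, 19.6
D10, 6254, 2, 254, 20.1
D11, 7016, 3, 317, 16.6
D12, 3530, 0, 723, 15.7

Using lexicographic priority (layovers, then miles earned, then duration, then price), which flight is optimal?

D2

First minimize layovers: best is 0, kept {D2, D7, D9, D12}.
Then maximize miles earned: best is 5362, kept {D2, D9}.
Then minimize duration: best is 15.9, kept {D2}.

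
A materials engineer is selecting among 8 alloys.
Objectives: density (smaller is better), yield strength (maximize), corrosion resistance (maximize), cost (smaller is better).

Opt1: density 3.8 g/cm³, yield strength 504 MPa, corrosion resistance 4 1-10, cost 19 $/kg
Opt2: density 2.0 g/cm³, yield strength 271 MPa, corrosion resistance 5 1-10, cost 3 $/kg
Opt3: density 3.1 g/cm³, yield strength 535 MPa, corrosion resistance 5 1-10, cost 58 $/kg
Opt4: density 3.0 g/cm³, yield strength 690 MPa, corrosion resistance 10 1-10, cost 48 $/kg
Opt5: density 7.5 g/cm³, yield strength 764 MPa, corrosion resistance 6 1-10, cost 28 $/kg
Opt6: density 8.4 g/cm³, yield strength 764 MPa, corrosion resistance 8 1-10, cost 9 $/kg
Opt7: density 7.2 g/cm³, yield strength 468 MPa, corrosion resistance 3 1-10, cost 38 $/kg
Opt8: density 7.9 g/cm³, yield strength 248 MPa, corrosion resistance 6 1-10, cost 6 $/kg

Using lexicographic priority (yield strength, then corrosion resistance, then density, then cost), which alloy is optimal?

First maximize yield strength: best is 764, kept {Opt5, Opt6}.
Then maximize corrosion resistance: best is 8, kept {Opt6}.

Opt6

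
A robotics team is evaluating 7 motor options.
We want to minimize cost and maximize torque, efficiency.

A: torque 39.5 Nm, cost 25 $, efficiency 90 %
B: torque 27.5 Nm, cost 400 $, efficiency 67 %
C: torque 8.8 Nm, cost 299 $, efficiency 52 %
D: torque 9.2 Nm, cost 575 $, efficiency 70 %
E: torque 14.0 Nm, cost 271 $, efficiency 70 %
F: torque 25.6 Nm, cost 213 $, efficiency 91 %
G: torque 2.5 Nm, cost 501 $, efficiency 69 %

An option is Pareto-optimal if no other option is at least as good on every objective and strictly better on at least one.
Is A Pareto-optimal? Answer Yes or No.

Yes

B: worse on torque (27.5 vs 39.5).
C: worse on torque (8.8 vs 39.5).
D: worse on torque (9.2 vs 39.5).
E: worse on torque (14.0 vs 39.5).
F: worse on torque (25.6 vs 39.5).
G: worse on torque (2.5 vs 39.5).
No option is at least as good as A on every objective and strictly better on one.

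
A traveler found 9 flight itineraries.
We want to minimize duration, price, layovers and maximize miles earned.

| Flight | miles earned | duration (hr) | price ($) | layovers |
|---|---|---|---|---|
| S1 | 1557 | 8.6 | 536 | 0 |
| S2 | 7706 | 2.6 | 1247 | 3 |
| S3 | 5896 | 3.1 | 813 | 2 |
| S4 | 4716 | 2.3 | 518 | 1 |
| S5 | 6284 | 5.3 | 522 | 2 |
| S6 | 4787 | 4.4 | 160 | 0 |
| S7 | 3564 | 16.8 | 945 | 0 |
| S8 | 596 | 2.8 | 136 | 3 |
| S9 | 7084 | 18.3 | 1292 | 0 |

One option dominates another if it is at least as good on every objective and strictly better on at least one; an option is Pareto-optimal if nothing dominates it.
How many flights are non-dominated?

7

S1: dominated by S6 (miles earned 4787≥1557, duration 4.4≤8.6, price 160≤536, layovers 0≤0).
S2: not dominated (best miles earned).
S3: not dominated.
S4: not dominated (best duration).
S5: not dominated.
S6: not dominated.
S7: dominated by S6 (miles earned 4787≥3564, duration 4.4≤16.8, price 160≤945, layovers 0≤0).
S8: not dominated (best price).
S9: not dominated.
Pareto-optimal: S2, S3, S4, S5, S6, S8, S9 → 7.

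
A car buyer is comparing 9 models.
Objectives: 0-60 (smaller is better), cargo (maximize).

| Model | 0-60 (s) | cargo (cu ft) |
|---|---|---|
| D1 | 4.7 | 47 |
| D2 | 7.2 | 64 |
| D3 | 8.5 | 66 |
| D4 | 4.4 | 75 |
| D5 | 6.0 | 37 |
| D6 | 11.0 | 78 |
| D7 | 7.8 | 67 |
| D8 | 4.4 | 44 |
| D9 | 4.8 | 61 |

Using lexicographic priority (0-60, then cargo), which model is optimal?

D4

First minimize 0-60: best is 4.4, kept {D4, D8}.
Then maximize cargo: best is 75, kept {D4}.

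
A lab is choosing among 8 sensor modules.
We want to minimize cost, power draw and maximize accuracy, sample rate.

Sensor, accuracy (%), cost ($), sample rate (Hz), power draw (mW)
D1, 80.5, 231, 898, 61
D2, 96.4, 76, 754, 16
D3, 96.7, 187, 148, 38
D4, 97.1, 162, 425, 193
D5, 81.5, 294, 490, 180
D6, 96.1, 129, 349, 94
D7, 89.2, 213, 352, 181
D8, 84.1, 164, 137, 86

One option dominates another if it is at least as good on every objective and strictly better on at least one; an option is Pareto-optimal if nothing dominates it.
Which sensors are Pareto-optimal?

D1, D2, D3, D4

D1: not dominated (best sample rate).
D2: not dominated (best cost).
D3: not dominated.
D4: not dominated (best accuracy).
D5: dominated by D2 (accuracy 96.4≥81.5, cost 76≤294, sample rate 754≥490, power draw 16≤180).
D6: dominated by D2 (accuracy 96.4≥96.1, cost 76≤129, sample rate 754≥349, power draw 16≤94).
D7: dominated by D2 (accuracy 96.4≥89.2, cost 76≤213, sample rate 754≥352, power draw 16≤181).
D8: dominated by D2 (accuracy 96.4≥84.1, cost 76≤164, sample rate 754≥137, power draw 16≤86).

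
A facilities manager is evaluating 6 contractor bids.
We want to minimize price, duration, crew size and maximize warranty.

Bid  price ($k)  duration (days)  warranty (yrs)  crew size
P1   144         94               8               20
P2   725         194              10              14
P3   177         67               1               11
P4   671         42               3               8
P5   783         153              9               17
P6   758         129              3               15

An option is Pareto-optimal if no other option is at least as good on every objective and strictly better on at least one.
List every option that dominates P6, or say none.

P4: price 671≤758, duration 42≤129, warranty 3≥3, crew size 8≤15 — dominates P6.
Others (P1, P2, P3, P5) are each worse than P6 on at least one objective.

P4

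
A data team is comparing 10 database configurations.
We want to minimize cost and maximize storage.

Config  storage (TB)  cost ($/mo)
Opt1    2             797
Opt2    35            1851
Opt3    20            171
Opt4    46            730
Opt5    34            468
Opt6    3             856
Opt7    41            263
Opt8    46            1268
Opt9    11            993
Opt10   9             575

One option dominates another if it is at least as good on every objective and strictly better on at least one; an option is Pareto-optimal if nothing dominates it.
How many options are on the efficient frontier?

Opt1: dominated by Opt3 (storage 20≥2, cost 171≤797).
Opt2: dominated by Opt4 (storage 46≥35, cost 730≤1851).
Opt3: not dominated (best cost).
Opt4: not dominated.
Opt5: dominated by Opt7 (storage 41≥34, cost 263≤468).
Opt6: dominated by Opt3 (storage 20≥3, cost 171≤856).
Opt7: not dominated.
Opt8: dominated by Opt4 (storage 46≥46, cost 730≤1268).
Opt9: dominated by Opt3 (storage 20≥11, cost 171≤993).
Opt10: dominated by Opt3 (storage 20≥9, cost 171≤575).
Pareto-optimal: Opt3, Opt4, Opt7 → 3.

3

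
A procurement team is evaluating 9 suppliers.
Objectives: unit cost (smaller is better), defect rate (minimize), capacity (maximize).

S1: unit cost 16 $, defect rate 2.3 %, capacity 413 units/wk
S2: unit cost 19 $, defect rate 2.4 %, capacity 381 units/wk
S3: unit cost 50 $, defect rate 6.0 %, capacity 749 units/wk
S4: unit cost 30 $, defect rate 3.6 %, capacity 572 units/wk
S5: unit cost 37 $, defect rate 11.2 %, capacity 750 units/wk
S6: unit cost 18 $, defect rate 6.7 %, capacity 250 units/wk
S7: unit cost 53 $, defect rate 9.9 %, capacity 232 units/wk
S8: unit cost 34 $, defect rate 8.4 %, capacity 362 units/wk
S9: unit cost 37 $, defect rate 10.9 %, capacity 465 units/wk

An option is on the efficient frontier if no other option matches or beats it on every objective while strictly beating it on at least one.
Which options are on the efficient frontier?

S1, S3, S4, S5

S1: not dominated (best unit cost).
S2: dominated by S1 (unit cost 16≤19, defect rate 2.3≤2.4, capacity 413≥381).
S3: not dominated.
S4: not dominated.
S5: not dominated (best capacity).
S6: dominated by S1 (unit cost 16≤18, defect rate 2.3≤6.7, capacity 413≥250).
S7: dominated by S1 (unit cost 16≤53, defect rate 2.3≤9.9, capacity 413≥232).
S8: dominated by S1 (unit cost 16≤34, defect rate 2.3≤8.4, capacity 413≥362).
S9: dominated by S4 (unit cost 30≤37, defect rate 3.6≤10.9, capacity 572≥465).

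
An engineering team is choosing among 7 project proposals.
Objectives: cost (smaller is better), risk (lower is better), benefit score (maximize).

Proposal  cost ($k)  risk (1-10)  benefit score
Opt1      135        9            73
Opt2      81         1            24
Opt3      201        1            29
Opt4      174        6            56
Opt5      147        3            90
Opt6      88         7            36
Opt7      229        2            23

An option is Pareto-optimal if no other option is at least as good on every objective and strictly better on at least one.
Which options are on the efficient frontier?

Opt1, Opt2, Opt3, Opt5, Opt6

Opt1: not dominated.
Opt2: not dominated (best cost).
Opt3: not dominated.
Opt4: dominated by Opt5 (cost 147≤174, risk 3≤6, benefit score 90≥56).
Opt5: not dominated (best benefit score).
Opt6: not dominated.
Opt7: dominated by Opt2 (cost 81≤229, risk 1≤2, benefit score 24≥23).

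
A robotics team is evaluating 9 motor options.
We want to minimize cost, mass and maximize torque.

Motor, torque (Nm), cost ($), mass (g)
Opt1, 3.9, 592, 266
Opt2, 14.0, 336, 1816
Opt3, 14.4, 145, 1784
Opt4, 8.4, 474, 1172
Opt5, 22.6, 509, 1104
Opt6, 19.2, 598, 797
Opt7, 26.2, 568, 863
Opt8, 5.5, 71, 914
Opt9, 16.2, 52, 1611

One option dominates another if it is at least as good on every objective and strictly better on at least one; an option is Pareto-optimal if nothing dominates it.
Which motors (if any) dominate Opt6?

Opt1: worse on torque (3.9 vs 19.2).
Opt2: worse on torque (14.0 vs 19.2).
Opt3: worse on torque (14.4 vs 19.2).
Opt4: worse on torque (8.4 vs 19.2).
Opt5: worse on mass (1104 vs 797).
Opt7: worse on mass (863 vs 797).
Opt8: worse on torque (5.5 vs 19.2).
Opt9: worse on torque (16.2 vs 19.2).
No option dominates Opt6.

none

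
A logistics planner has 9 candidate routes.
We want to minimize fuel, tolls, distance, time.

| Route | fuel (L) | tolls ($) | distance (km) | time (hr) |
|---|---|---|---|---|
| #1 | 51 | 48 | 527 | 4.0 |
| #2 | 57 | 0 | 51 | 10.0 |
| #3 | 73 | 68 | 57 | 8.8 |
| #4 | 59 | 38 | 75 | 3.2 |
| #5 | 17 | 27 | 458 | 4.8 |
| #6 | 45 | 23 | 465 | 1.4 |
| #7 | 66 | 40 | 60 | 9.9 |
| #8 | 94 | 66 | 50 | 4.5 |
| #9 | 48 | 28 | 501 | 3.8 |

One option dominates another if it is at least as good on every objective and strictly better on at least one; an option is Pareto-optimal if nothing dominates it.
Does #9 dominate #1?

Yes

#9 vs #1: fuel 48≤51, tolls 28≤48, distance 501≤527, time 3.8≤4.0 — #9 is at least as good on every objective with at least one strict improvement.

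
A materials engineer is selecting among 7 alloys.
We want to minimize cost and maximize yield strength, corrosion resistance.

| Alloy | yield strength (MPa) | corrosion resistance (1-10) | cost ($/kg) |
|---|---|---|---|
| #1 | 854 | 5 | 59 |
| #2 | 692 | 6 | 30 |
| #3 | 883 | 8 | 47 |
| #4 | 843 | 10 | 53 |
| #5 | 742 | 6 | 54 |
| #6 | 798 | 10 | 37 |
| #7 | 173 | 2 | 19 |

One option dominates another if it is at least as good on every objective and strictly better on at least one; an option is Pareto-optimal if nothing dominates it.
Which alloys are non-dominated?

#1: dominated by #3 (yield strength 883≥854, corrosion resistance 8≥5, cost 47≤59).
#2: not dominated.
#3: not dominated (best yield strength).
#4: not dominated.
#5: dominated by #3 (yield strength 883≥742, corrosion resistance 8≥6, cost 47≤54).
#6: not dominated.
#7: not dominated (best cost).

#2, #3, #4, #6, #7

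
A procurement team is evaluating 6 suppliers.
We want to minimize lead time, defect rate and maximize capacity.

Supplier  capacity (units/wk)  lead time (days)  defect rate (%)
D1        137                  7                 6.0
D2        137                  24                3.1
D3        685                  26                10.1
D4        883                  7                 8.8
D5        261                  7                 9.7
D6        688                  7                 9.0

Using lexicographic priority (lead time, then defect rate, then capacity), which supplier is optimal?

First minimize lead time: best is 7, kept {D1, D4, D5, D6}.
Then minimize defect rate: best is 6.0, kept {D1}.

D1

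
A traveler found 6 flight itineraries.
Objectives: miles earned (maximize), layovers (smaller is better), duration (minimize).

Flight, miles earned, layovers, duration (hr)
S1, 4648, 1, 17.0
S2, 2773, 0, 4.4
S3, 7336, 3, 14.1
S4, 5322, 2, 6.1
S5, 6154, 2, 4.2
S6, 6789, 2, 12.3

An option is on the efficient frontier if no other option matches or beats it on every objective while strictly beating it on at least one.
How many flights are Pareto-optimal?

S1: not dominated.
S2: not dominated (best layovers).
S3: not dominated (best miles earned).
S4: dominated by S5 (miles earned 6154≥5322, layovers 2≤2, duration 4.2≤6.1).
S5: not dominated (best duration).
S6: not dominated.
Pareto-optimal: S1, S2, S3, S5, S6 → 5.

5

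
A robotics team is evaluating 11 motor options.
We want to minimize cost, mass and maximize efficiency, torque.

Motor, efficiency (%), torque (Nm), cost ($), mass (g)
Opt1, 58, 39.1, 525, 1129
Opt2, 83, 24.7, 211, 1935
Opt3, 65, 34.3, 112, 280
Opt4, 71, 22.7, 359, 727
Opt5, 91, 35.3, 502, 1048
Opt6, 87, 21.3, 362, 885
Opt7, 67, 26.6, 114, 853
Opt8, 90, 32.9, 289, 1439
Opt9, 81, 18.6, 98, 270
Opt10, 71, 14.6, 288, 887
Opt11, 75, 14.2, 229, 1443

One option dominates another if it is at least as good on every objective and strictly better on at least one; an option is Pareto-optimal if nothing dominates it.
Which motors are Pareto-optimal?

Opt1, Opt2, Opt3, Opt4, Opt5, Opt6, Opt7, Opt8, Opt9

Opt1: not dominated (best torque).
Opt2: not dominated.
Opt3: not dominated.
Opt4: not dominated.
Opt5: not dominated (best efficiency).
Opt6: not dominated.
Opt7: not dominated.
Opt8: not dominated.
Opt9: not dominated (best cost).
Opt10: dominated by Opt9 (efficiency 81≥71, torque 18.6≥14.6, cost 98≤288, mass 270≤887).
Opt11: dominated by Opt9 (efficiency 81≥75, torque 18.6≥14.2, cost 98≤229, mass 270≤1443).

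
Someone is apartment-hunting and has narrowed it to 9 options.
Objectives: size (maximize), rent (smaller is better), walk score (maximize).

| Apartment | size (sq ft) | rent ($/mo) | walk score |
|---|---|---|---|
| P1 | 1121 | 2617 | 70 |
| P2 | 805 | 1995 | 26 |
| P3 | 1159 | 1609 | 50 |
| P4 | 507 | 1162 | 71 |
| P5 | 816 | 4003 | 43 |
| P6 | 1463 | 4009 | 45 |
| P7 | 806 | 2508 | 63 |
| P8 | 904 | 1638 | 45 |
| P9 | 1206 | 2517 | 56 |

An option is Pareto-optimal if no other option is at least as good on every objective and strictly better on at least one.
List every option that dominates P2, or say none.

P3: size 1159≥805, rent 1609≤1995, walk score 50≥26 — dominates P2.
P8: size 904≥805, rent 1638≤1995, walk score 45≥26 — dominates P2.
Others (P1, P4, P5, P6, P7, P9) are each worse than P2 on at least one objective.

P3, P8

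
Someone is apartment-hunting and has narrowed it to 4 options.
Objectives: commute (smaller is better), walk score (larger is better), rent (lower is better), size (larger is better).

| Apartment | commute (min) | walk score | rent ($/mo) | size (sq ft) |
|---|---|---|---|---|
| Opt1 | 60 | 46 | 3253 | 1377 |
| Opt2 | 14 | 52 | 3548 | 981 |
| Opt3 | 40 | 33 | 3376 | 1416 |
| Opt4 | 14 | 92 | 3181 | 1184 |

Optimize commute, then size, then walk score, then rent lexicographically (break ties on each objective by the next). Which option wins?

Opt4

First minimize commute: best is 14, kept {Opt2, Opt4}.
Then maximize size: best is 1184, kept {Opt4}.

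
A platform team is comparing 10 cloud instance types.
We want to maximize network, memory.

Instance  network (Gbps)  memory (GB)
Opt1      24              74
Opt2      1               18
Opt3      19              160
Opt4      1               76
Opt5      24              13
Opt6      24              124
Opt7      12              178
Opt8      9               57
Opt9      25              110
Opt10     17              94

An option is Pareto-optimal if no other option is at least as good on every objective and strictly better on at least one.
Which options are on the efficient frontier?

Opt3, Opt6, Opt7, Opt9

Opt1: dominated by Opt6 (network 24≥24, memory 124≥74).
Opt2: dominated by Opt1 (network 24≥1, memory 74≥18).
Opt3: not dominated.
Opt4: dominated by Opt3 (network 19≥1, memory 160≥76).
Opt5: dominated by Opt1 (network 24≥24, memory 74≥13).
Opt6: not dominated.
Opt7: not dominated (best memory).
Opt8: dominated by Opt1 (network 24≥9, memory 74≥57).
Opt9: not dominated (best network).
Opt10: dominated by Opt3 (network 19≥17, memory 160≥94).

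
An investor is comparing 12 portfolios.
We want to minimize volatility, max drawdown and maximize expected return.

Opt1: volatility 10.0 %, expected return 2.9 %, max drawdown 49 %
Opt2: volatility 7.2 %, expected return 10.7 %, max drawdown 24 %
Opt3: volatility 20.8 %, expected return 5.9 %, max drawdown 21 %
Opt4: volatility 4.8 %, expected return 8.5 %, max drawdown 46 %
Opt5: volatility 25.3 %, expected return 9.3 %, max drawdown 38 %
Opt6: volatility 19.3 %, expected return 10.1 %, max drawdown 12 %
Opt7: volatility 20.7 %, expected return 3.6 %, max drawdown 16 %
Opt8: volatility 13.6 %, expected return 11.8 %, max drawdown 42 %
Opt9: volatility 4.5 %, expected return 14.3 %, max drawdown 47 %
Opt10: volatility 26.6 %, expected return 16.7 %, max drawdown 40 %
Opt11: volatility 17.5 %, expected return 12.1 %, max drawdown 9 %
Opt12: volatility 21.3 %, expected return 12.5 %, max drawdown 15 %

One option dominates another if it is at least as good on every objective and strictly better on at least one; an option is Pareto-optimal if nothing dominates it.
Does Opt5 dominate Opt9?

No

Opt5 vs Opt9: Opt5 is worse on volatility (25.3 vs 4.5), so it does not dominate Opt9.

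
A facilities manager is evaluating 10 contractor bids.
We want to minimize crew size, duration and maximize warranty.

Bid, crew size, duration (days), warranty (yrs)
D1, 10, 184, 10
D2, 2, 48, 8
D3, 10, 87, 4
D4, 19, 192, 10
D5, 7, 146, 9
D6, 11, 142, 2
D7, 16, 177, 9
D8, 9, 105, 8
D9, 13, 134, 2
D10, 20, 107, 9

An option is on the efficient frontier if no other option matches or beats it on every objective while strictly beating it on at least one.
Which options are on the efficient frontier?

D1: not dominated.
D2: not dominated (best crew size).
D3: dominated by D2 (crew size 2≤10, duration 48≤87, warranty 8≥4).
D4: dominated by D1 (crew size 10≤19, duration 184≤192, warranty 10≥10).
D5: not dominated.
D6: dominated by D2 (crew size 2≤11, duration 48≤142, warranty 8≥2).
D7: dominated by D5 (crew size 7≤16, duration 146≤177, warranty 9≥9).
D8: dominated by D2 (crew size 2≤9, duration 48≤105, warranty 8≥8).
D9: dominated by D2 (crew size 2≤13, duration 48≤134, warranty 8≥2).
D10: not dominated.

D1, D2, D5, D10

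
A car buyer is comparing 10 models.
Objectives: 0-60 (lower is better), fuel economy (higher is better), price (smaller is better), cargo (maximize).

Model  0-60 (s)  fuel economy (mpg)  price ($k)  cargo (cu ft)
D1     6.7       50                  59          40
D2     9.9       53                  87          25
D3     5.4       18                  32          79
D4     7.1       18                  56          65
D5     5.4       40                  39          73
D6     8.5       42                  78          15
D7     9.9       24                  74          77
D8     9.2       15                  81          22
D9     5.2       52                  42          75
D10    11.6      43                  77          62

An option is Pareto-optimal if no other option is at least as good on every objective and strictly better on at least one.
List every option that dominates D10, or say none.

D9: 0-60 5.2≤11.6, fuel economy 52≥43, price 42≤77, cargo 75≥62 — dominates D10.
Others (D1, D2, D3, D4, D5, D6, D7, D8) are each worse than D10 on at least one objective.

D9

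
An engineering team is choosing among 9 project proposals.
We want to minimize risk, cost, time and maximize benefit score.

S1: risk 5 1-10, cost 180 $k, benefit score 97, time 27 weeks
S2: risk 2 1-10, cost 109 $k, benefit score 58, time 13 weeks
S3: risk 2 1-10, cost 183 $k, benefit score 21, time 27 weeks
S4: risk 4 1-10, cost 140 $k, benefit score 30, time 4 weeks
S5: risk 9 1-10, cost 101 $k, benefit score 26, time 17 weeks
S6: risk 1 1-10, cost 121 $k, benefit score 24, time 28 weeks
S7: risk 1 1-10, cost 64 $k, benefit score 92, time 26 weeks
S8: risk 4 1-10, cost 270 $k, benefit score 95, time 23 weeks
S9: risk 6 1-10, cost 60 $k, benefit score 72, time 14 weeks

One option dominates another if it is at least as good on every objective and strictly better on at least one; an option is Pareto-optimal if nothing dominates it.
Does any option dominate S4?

S1: worse on risk (5 vs 4).
S2: worse on time (13 vs 4).
S3: worse on cost (183 vs 140).
S5: worse on risk (9 vs 4).
S6: worse on benefit score (24 vs 30).
S7: worse on time (26 vs 4).
S8: worse on cost (270 vs 140).
S9: worse on risk (6 vs 4).
No option is at least as good as S4 on every objective and strictly better on one.

No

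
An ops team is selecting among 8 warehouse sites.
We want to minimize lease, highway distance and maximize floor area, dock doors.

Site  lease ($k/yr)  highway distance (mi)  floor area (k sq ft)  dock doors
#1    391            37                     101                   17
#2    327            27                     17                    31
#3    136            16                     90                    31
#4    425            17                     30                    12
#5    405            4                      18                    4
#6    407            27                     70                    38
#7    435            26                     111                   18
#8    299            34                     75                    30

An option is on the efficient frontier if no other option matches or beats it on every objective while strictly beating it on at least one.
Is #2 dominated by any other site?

#3 vs #2: lease 136≤327, highway distance 16≤27, floor area 90≥17, dock doors 31≥31 — #3 is at least as good on every objective and strictly better on at least one, so #3 dominates #2.

Yes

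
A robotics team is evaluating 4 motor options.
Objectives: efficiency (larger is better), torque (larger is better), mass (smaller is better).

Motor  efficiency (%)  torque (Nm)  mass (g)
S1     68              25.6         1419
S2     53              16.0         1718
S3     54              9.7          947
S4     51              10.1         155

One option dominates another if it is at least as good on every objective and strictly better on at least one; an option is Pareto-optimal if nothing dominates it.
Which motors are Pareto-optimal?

S1: not dominated (best efficiency).
S2: dominated by S1 (efficiency 68≥53, torque 25.6≥16.0, mass 1419≤1718).
S3: not dominated.
S4: not dominated (best mass).

S1, S3, S4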